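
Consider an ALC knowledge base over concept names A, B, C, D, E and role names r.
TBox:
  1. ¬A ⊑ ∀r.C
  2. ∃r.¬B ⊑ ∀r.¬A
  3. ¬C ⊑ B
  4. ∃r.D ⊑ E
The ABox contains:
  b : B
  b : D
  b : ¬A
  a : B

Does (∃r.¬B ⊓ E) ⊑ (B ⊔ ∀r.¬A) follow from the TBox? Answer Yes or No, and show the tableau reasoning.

Yes

1. (∃r.¬B ⊓ E) ⊑ (B ⊔ ∀r.¬A)  ⇔  ((∃r.¬B ⊓ E) ⊓ (¬B ⊓ ∃r.A)) unsat w.r.t. T
   all branches close; clash {B, ¬B} at x₀
2. Hence (∃r.¬B ⊓ E) ⊑ (B ⊔ ∀r.¬A): entailed.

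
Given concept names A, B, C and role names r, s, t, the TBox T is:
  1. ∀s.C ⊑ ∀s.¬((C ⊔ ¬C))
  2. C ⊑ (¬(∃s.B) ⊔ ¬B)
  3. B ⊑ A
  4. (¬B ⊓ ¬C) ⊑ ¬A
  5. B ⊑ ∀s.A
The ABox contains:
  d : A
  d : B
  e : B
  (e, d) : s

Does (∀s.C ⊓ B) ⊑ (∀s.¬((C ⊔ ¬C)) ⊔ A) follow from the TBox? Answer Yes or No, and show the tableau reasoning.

Yes

1. (∀s.C ⊓ B) ⊑ (∀s.¬((C ⊔ ¬C)) ⊔ A)  ⇔  ((∀s.C ⊓ B) ⊓ (∃s.(C ⊔ ¬C) ⊓ ¬A)) unsat w.r.t. T
   all branches close; clash {A, ¬A} at x₀
2. Hence (∀s.C ⊓ B) ⊑ (∀s.¬((C ⊔ ¬C)) ⊔ A): entailed.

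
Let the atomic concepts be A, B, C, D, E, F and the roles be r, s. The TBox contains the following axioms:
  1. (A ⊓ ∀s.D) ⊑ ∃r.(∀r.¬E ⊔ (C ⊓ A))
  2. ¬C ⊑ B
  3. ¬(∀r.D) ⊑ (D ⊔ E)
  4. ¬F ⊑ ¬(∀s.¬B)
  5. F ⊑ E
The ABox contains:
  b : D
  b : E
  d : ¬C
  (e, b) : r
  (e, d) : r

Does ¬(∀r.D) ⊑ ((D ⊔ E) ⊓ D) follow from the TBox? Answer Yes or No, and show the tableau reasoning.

No

1. ¬(∀r.D) ⊑ ((D ⊔ E) ⊓ D)  ⇔  (∃r.¬D ⊓ ((¬D ⊓ ¬E) ⊔ ¬D)) unsat w.r.t. T
   apply at x₀: ¬(∀r.D)⊑(D ⊔ E)
   open: L(x₀) ⊇ {C, E, F, ¬A, ¬D, …} (+ ∃-successors)
2. Hence ¬(∀r.D) ⊑ ((D ⊔ E) ⊓ D): not entailed.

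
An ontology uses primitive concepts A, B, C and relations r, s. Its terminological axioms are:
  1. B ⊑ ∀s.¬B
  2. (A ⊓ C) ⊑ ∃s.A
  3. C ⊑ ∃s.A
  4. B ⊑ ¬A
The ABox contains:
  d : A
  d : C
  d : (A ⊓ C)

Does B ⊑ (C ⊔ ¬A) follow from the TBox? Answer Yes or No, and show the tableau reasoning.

Yes

1. B ⊑ (C ⊔ ¬A)  ⇔  (B ⊓ (¬C ⊓ A)) unsat w.r.t. T
   all branches close; clash {A, ¬A} at x₀
2. Hence B ⊑ (C ⊔ ¬A): entailed.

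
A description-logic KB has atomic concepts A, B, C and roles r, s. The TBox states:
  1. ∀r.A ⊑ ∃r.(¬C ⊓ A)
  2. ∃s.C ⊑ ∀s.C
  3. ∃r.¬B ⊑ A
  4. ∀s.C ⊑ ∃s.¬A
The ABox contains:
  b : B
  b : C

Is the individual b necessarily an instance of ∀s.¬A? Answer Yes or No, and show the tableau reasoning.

No

1. b : ∀s.¬A?  L(b) = {B, C} ∪ {∃s.A}
   open: L(b) ⊇ {B, C, ∀r.B, ∀s.¬C, ∃r.¬A, …} (+ ∃-successors) — b ∉ ∀s.¬A possible
2. Hence b : ∀s.¬A: not entailed.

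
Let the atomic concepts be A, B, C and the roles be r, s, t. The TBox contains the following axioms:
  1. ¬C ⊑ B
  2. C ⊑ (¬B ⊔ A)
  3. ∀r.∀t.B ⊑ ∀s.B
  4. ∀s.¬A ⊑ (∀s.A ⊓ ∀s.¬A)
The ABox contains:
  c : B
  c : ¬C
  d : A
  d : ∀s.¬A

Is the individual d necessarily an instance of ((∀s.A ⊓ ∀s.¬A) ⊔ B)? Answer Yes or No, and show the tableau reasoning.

1. d : ((∀s.A ⊓ ∀s.¬A) ⊔ B)?  L(d) = {A, ∀s.¬A} ∪ {((∃s.¬A ⊔ ∃s.A) ⊓ ¬B)}
   clash {B, ¬B} at d — d ∈ ((∀s.A ⊓ ∀s.¬A) ⊔ B)
2. Hence d : ((∀s.A ⊓ ∀s.¬A) ⊔ B): entailed.

Yes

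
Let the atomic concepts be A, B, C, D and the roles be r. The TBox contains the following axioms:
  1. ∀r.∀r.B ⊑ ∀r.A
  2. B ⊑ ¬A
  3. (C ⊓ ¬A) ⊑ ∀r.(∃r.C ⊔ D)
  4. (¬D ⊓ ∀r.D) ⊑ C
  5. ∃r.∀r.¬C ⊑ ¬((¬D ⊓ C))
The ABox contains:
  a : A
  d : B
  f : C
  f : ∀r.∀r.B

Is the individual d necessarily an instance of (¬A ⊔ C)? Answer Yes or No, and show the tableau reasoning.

1. d : (¬A ⊔ C)?  L(d) = {B} ∪ {(A ⊓ ¬C)}
   clash {A, ¬A} at d — d ∈ (¬A ⊔ C)
2. Hence d : (¬A ⊔ C): entailed.

Yes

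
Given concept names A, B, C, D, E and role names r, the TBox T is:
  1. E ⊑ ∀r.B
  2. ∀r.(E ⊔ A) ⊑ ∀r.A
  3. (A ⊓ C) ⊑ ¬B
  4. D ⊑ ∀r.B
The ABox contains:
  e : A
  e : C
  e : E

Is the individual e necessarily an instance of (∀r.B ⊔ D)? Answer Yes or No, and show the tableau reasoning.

Yes

1. e : (∀r.B ⊔ D)?  L(e) = {A, C, E} ∪ {(∃r.¬B ⊓ ¬D)}
   clash {B, ¬B} at an ∃-successor — e ∈ (∀r.B ⊔ D)
2. Hence e : (∀r.B ⊔ D): entailed.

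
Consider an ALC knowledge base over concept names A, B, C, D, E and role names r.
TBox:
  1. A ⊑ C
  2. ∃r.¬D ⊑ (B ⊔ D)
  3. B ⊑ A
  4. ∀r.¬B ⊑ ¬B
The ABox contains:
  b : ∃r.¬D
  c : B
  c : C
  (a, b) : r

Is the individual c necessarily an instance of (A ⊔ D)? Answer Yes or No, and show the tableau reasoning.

1. c : (A ⊔ D)?  L(c) = {B, C} ∪ {(¬A ⊓ ¬D)}
   clash {A, ¬A} at c — c ∈ (A ⊔ D)
2. Hence c : (A ⊔ D): entailed.

Yes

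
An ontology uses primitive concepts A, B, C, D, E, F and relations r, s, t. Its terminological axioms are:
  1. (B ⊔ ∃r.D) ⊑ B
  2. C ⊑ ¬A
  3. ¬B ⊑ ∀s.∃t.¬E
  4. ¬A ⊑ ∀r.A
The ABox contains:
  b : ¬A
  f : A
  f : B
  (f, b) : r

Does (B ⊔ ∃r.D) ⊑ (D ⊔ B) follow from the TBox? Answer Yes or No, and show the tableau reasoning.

Yes

1. (B ⊔ ∃r.D) ⊑ (D ⊔ B)  ⇔  ((B ⊔ ∃r.D) ⊓ (¬D ⊓ ¬B)) unsat w.r.t. T
   all branches close; clash {B, ¬B} at x₀
2. Hence (B ⊔ ∃r.D) ⊑ (D ⊔ B): entailed.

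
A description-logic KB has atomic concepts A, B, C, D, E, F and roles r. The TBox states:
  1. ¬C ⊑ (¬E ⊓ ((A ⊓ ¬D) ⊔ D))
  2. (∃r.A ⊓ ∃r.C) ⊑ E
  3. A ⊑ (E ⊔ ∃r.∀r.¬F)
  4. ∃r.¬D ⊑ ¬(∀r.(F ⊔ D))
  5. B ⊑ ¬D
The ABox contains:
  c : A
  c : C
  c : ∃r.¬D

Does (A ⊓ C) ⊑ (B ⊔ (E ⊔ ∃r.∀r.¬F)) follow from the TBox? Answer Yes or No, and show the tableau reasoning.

Yes

1. (A ⊓ C) ⊑ (B ⊔ (E ⊔ ∃r.∀r.¬F))  ⇔  ((A ⊓ C) ⊓ (¬B ⊓ (¬E ⊓ ∀r.∃r.F))) unsat w.r.t. T
   all branches close; clash {E, ¬E} at x₀
2. Hence (A ⊓ C) ⊑ (B ⊔ (E ⊔ ∃r.∀r.¬F)): entailed.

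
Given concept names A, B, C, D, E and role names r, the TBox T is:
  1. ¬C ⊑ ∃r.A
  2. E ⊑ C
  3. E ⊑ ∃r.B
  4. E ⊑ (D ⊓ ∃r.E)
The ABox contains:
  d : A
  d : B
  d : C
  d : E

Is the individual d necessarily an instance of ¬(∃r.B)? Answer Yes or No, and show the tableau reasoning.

1. d : ¬(∃r.B)?  L(d) = {A, B, C, E} ∪ {∃r.B}
   apply at d: E⊑(D ⊓ ∃r.E)
   open: L(d) ⊇ {A, B, C, D, E, …} (+ ∃-successors) — d ∉ ¬(∃r.B) possible
2. Hence d : ¬(∃r.B): not entailed.

No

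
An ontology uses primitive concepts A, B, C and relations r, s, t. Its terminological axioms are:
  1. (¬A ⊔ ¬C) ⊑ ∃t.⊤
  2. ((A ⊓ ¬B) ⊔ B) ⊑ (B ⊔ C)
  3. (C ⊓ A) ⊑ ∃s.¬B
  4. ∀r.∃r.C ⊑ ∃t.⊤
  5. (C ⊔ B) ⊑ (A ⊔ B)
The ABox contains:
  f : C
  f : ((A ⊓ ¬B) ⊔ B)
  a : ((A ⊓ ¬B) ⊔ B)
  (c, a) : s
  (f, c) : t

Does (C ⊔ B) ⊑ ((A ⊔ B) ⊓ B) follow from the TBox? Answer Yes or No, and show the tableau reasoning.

No

1. (C ⊔ B) ⊑ ((A ⊔ B) ⊓ B)  ⇔  ((C ⊔ B) ⊓ ((¬A ⊓ ¬B) ⊔ ¬B)) unsat w.r.t. T
   apply at x₀: (C ⊔ B)⊑(A ⊔ B)
   open: L(x₀) ⊇ {A, C, ¬B, ∃r.∀r.¬C, ∃s.¬B} (+ ∃-successors)
2. Hence (C ⊔ B) ⊑ ((A ⊔ B) ⊓ B): not entailed.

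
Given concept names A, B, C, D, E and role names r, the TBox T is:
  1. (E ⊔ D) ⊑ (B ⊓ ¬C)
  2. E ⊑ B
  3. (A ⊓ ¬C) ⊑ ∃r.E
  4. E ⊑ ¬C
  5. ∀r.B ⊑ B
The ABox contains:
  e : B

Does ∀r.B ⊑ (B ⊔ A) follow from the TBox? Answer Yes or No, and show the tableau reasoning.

1. ∀r.B ⊑ (B ⊔ A)  ⇔  (∀r.B ⊓ (¬B ⊓ ¬A)) unsat w.r.t. T
   all branches close; clash {B, ¬B} at x₀
2. Hence ∀r.B ⊑ (B ⊔ A): entailed.

Yes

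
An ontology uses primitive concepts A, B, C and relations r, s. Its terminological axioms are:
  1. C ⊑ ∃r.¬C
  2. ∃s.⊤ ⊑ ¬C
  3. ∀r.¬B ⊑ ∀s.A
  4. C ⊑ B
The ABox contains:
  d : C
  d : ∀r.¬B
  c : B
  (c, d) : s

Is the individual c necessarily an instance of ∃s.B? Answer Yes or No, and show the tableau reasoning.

Yes

1. c : ∃s.B?  L(c) = {B} ∪ {∀s.¬B}
   clash {B, ¬B} at d — c ∈ ∃s.B
2. Hence c : ∃s.B: entailed.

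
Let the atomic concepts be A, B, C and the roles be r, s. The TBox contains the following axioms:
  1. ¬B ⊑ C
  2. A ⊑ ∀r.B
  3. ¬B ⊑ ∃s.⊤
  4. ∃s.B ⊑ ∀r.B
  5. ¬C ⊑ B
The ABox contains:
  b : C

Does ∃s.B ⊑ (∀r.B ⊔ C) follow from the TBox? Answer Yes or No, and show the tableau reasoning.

Yes

1. ∃s.B ⊑ (∀r.B ⊔ C)  ⇔  (∃s.B ⊓ (∃r.¬B ⊓ ¬C)) unsat w.r.t. T
   all branches close; clash {C, ¬C} at x₀
2. Hence ∃s.B ⊑ (∀r.B ⊔ C): entailed.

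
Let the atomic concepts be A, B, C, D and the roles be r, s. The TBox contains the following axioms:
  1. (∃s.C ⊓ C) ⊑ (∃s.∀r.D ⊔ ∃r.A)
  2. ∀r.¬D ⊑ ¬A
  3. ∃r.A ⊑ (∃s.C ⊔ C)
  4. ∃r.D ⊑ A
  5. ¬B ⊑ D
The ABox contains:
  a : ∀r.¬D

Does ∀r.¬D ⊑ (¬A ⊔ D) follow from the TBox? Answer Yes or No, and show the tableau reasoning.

1. ∀r.¬D ⊑ (¬A ⊔ D)  ⇔  (∀r.¬D ⊓ (A ⊓ ¬D)) unsat w.r.t. T
   all branches close; clash {D, ¬D} at x₀
2. Hence ∀r.¬D ⊑ (¬A ⊔ D): entailed.

Yes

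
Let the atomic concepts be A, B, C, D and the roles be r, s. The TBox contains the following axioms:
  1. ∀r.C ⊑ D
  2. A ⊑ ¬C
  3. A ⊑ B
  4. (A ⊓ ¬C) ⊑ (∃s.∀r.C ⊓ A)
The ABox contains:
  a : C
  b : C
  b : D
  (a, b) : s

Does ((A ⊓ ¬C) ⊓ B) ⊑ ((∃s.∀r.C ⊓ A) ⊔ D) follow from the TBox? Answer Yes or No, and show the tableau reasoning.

1. ((A ⊓ ¬C) ⊓ B) ⊑ ((∃s.∀r.C ⊓ A) ⊔ D)  ⇔  (((A ⊓ ¬C) ⊓ B) ⊓ ((∀s.∃r.¬C ⊔ ¬A) ⊓ ¬D)) unsat w.r.t. T
   all branches close; clash {D, ¬D} at x₀
2. Hence ((A ⊓ ¬C) ⊓ B) ⊑ ((∃s.∀r.C ⊓ A) ⊔ D): entailed.

Yes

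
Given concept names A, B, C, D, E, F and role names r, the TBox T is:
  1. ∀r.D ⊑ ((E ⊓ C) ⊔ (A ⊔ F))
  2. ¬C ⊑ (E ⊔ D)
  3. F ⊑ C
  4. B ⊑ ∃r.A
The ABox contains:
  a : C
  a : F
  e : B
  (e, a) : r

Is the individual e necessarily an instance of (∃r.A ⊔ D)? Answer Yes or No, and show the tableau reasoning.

1. e : (∃r.A ⊔ D)?  L(e) = {B} ∪ {(∀r.¬A ⊓ ¬D)}
   clash {D, ¬D} at e — e ∈ (∃r.A ⊔ D)
2. Hence e : (∃r.A ⊔ D): entailed.

Yes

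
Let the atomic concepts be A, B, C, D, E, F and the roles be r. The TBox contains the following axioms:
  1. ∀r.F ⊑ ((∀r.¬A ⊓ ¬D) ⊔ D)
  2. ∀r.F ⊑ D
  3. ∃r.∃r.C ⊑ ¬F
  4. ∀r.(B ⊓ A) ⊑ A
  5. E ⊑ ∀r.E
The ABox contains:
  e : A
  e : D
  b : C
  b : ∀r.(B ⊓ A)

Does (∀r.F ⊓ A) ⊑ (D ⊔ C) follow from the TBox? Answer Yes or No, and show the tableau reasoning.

1. (∀r.F ⊓ A) ⊑ (D ⊔ C)  ⇔  ((∀r.F ⊓ A) ⊓ (¬D ⊓ ¬C)) unsat w.r.t. T
   all branches close; clash {D, ¬D} at x₀
2. Hence (∀r.F ⊓ A) ⊑ (D ⊔ C): entailed.

Yes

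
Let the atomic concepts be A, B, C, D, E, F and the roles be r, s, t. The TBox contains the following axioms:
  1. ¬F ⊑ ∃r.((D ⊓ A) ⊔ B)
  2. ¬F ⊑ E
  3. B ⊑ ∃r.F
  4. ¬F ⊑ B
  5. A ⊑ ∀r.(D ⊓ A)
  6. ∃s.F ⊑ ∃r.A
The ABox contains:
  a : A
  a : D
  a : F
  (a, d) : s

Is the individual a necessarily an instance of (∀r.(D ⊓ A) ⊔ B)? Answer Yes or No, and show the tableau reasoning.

Yes

1. a : (∀r.(D ⊓ A) ⊔ B)?  L(a) = {A, D, F} ∪ {(∃r.(¬D ⊔ ¬A) ⊓ ¬B)}
   clash {A, ¬A} at an ∃-successor — a ∈ (∀r.(D ⊓ A) ⊔ B)
2. Hence a : (∀r.(D ⊓ A) ⊔ B): entailed.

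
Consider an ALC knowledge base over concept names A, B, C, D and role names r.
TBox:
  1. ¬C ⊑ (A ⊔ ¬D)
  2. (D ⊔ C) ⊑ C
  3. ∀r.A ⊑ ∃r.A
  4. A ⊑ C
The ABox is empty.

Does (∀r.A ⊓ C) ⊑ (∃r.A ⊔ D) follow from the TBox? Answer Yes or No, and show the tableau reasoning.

1. (∀r.A ⊓ C) ⊑ (∃r.A ⊔ D)  ⇔  ((∀r.A ⊓ C) ⊓ (∀r.¬A ⊓ ¬D)) unsat w.r.t. T
   all branches close; clash {A, ¬A} at an ∃-successor
2. Hence (∀r.A ⊓ C) ⊑ (∃r.A ⊔ D): entailed.

Yes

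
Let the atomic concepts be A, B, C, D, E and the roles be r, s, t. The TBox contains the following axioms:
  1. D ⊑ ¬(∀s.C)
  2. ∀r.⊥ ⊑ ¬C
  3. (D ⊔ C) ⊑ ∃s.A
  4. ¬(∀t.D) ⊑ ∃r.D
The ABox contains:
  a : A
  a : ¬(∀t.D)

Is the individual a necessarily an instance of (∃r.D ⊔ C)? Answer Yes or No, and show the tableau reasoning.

Yes

1. a : (∃r.D ⊔ C)?  L(a) = {A, ¬(∀t.D)} ∪ {(∀r.¬D ⊓ ¬C)}
   clash {D, ¬D} at an ∃-successor — a ∈ (∃r.D ⊔ C)
2. Hence a : (∃r.D ⊔ C): entailed.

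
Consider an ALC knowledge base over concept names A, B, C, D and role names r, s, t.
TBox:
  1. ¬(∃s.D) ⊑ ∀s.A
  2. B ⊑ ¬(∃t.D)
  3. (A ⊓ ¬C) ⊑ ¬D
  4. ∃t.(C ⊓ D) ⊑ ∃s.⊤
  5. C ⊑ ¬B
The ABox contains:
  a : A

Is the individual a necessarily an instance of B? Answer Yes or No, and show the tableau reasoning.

No

1. a : B?  L(a) = {A} ∪ {¬B}
   open: L(a) ⊇ {A, C, ¬B, ∀t.(¬C ⊔ ¬D), ∃s.D} (+ ∃-successors) — a ∉ B possible
2. Hence a : B: not entailed.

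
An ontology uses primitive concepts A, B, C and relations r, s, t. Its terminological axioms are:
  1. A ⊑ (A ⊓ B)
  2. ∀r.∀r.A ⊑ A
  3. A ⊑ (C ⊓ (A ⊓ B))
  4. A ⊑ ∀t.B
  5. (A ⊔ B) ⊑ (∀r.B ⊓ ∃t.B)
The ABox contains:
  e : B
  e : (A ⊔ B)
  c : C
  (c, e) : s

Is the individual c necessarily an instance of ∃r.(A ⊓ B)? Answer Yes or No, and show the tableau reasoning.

No

1. c : ∃r.(A ⊓ B)?  L(c) = {C} ∪ {∀r.(¬A ⊔ ¬B)}
   open: L(c) ⊇ {C, ¬A, ¬B, ∀r.(¬A ⊔ ¬B), ∃r.∃r.¬A} (+ ∃-successors) — c ∉ ∃r.(A ⊓ B) possible
2. Hence c : ∃r.(A ⊓ B): not entailed.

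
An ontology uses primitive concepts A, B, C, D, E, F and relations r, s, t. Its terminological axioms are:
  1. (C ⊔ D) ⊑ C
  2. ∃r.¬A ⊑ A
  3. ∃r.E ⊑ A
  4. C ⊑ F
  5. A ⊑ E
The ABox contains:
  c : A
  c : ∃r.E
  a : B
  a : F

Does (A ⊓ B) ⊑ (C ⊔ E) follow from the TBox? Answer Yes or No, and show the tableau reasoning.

1. (A ⊓ B) ⊑ (C ⊔ E)  ⇔  ((A ⊓ B) ⊓ (¬C ⊓ ¬E)) unsat w.r.t. T
   all branches close; clash {E, ¬E} at x₀
2. Hence (A ⊓ B) ⊑ (C ⊔ E): entailed.

Yes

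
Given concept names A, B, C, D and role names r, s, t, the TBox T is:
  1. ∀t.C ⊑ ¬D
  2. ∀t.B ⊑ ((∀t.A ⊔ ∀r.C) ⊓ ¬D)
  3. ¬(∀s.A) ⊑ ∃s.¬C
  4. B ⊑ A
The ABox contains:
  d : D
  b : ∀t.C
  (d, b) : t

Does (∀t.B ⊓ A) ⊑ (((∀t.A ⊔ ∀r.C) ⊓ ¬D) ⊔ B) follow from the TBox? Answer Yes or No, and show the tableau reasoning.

1. (∀t.B ⊓ A) ⊑ (((∀t.A ⊔ ∀r.C) ⊓ ¬D) ⊔ B)  ⇔  ((∀t.B ⊓ A) ⊓ (((∃t.¬A ⊓ ∃r.¬C) ⊔ D) ⊓ ¬B)) unsat w.r.t. T
   all branches close; clash {D, ¬D} at x₀
2. Hence (∀t.B ⊓ A) ⊑ (((∀t.A ⊔ ∀r.C) ⊓ ¬D) ⊔ B): entailed.

Yes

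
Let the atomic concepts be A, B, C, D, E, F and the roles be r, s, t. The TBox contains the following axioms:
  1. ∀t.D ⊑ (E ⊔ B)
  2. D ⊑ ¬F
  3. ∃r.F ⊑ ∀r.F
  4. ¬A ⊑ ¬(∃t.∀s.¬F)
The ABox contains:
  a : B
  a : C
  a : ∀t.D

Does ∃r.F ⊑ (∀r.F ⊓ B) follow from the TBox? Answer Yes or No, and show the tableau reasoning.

No

1. ∃r.F ⊑ (∀r.F ⊓ B)  ⇔  (∃r.F ⊓ (∃r.¬F ⊔ ¬B)) unsat w.r.t. T
   apply at x₀: ∃r.F⊑∀r.F
   open: L(x₀) ⊇ {A, ¬B, ¬D, ∀r.F, ∃r.F, …} (+ ∃-successors)
2. Hence ∃r.F ⊑ (∀r.F ⊓ B): not entailed.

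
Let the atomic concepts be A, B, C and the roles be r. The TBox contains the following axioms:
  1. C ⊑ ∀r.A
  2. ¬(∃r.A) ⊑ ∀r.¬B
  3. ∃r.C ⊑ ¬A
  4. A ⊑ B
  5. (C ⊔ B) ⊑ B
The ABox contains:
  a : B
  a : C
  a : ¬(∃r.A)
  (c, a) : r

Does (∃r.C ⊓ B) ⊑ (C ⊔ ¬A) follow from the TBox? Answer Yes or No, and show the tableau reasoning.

Yes

1. (∃r.C ⊓ B) ⊑ (C ⊔ ¬A)  ⇔  ((∃r.C ⊓ B) ⊓ (¬C ⊓ A)) unsat w.r.t. T
   all branches close; clash {A, ¬A} at x₀
2. Hence (∃r.C ⊓ B) ⊑ (C ⊔ ¬A): entailed.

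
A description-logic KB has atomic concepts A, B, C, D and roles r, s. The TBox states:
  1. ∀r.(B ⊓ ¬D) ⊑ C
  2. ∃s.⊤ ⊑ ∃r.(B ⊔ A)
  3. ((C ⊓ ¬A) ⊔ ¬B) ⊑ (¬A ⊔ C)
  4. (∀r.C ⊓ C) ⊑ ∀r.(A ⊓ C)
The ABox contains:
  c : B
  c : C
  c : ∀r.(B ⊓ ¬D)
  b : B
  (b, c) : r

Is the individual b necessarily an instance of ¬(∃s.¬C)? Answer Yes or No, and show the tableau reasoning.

No

1. b : ¬(∃s.¬C)?  L(b) = {B} ∪ {∃s.¬C}
   open: L(b) ⊇ {B, ¬C, ∃r.(B ⊔ A), ∃r.(¬B ⊔ D), ∃s.¬C} (+ ∃-successors) — b ∉ ¬(∃s.¬C) possible
2. Hence b : ¬(∃s.¬C): not entailed.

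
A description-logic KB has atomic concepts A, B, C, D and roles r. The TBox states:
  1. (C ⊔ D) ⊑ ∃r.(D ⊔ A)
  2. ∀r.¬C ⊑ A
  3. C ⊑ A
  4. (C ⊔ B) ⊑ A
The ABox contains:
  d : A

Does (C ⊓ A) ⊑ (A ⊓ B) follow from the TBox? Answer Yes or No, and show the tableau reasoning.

1. (C ⊓ A) ⊑ (A ⊓ B)  ⇔  ((C ⊓ A) ⊓ (¬A ⊔ ¬B)) unsat w.r.t. T
   open: L(x₀) ⊇ {A, C, ¬B, ∃r.(D ⊔ A)} (+ ∃-successors)
2. Hence (C ⊓ A) ⊑ (A ⊓ B): not entailed.

No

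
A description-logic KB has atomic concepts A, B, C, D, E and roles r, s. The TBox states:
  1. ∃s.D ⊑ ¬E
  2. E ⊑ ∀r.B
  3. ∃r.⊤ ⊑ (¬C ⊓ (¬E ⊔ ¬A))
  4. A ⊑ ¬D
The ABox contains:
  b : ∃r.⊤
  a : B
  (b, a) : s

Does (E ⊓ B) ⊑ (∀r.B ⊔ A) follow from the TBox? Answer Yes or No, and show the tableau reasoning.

Yes

1. (E ⊓ B) ⊑ (∀r.B ⊔ A)  ⇔  ((E ⊓ B) ⊓ (∃r.¬B ⊓ ¬A)) unsat w.r.t. T
   all branches close; clash {E, ¬E} at x₀
2. Hence (E ⊓ B) ⊑ (∀r.B ⊔ A): entailed.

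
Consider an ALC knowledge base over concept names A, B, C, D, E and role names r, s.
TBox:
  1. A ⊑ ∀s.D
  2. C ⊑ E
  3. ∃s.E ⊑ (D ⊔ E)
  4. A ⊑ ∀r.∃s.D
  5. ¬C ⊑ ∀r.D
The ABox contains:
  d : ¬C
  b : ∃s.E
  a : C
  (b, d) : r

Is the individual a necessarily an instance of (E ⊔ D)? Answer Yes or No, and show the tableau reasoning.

Yes

1. a : (E ⊔ D)?  L(a) = {C} ∪ {(¬E ⊓ ¬D)}
   clash {E, ¬E} at a — a ∈ (E ⊔ D)
2. Hence a : (E ⊔ D): entailed.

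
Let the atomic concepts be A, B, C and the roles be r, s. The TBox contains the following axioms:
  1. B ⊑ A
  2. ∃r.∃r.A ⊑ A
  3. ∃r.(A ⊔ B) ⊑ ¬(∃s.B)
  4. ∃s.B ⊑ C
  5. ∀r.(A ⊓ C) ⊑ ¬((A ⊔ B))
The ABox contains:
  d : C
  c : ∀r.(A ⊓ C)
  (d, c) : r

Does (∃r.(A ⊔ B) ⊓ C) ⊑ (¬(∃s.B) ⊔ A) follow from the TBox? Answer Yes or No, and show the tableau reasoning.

1. (∃r.(A ⊔ B) ⊓ C) ⊑ (¬(∃s.B) ⊔ A)  ⇔  ((∃r.(A ⊔ B) ⊓ C) ⊓ (∃s.B ⊓ ¬A)) unsat w.r.t. T
   all branches close; clash {A, ¬A} at x₀
2. Hence (∃r.(A ⊔ B) ⊓ C) ⊑ (¬(∃s.B) ⊔ A): entailed.

Yes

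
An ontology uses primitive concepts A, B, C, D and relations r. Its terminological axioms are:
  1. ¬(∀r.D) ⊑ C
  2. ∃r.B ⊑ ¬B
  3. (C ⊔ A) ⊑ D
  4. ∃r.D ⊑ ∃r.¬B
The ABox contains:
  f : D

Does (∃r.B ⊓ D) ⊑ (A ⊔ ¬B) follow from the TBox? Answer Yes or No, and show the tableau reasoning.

1. (∃r.B ⊓ D) ⊑ (A ⊔ ¬B)  ⇔  ((∃r.B ⊓ D) ⊓ (¬A ⊓ B)) unsat w.r.t. T
   all branches close; clash {B, ¬B} at x₀
2. Hence (∃r.B ⊓ D) ⊑ (A ⊔ ¬B): entailed.

Yes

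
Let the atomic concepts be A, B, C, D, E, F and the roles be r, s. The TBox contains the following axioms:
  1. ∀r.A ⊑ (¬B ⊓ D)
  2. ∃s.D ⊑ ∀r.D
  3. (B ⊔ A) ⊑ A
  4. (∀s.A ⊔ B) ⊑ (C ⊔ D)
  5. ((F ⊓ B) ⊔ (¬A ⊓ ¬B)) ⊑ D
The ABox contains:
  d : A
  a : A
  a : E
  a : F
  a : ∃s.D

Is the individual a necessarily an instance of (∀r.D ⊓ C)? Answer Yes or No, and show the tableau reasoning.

No

1. a : (∀r.D ⊓ C)?  L(a) = {A, E, F, ∃s.D} ∪ {(∃r.¬D ⊔ ¬C)}
   apply at a: ∃s.D⊑∀r.D
   open: L(a) ⊇ {A, E, F, ¬B, ¬C, …} (+ ∃-successors) — a ∉ (∀r.D ⊓ C) possible
2. Hence a : (∀r.D ⊓ C): not entailed.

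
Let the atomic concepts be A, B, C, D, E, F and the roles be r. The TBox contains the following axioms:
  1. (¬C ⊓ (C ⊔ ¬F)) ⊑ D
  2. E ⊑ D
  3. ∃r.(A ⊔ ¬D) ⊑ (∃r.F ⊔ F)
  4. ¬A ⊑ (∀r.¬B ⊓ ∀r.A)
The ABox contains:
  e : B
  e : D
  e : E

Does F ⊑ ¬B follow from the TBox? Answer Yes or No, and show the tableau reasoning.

No

1. F ⊑ ¬B  ⇔  (F ⊓ B) unsat w.r.t. T
   open: L(x₀) ⊇ {A, B, C, F, ¬E, …}
2. Hence F ⊑ ¬B: not entailed.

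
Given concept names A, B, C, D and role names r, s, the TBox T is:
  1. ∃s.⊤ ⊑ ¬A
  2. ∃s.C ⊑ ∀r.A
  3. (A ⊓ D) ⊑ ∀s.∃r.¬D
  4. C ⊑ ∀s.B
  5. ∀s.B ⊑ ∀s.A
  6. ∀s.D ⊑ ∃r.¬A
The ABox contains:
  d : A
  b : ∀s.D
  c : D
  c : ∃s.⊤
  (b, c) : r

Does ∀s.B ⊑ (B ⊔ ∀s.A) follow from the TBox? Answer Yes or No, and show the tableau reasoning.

1. ∀s.B ⊑ (B ⊔ ∀s.A)  ⇔  (∀s.B ⊓ (¬B ⊓ ∃s.¬A)) unsat w.r.t. T
   all branches close; clash {A, ¬A} at an ∃-successor
2. Hence ∀s.B ⊑ (B ⊔ ∀s.A): entailed.

Yes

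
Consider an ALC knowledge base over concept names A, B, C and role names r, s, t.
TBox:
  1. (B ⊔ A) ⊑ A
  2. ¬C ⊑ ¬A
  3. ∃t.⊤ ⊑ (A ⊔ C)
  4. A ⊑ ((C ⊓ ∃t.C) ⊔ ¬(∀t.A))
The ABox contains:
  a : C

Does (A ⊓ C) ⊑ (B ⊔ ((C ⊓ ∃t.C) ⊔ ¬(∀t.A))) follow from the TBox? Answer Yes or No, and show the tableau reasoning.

1. (A ⊓ C) ⊑ (B ⊔ ((C ⊓ ∃t.C) ⊔ ¬(∀t.A)))  ⇔  ((A ⊓ C) ⊓ (¬B ⊓ ((¬C ⊔ ∀t.¬C) ⊓ ∀t.A))) unsat w.r.t. T
   all branches close; clash {A, ¬A} at an ∃-successor
2. Hence (A ⊓ C) ⊑ (B ⊔ ((C ⊓ ∃t.C) ⊔ ¬(∀t.A))): entailed.

Yes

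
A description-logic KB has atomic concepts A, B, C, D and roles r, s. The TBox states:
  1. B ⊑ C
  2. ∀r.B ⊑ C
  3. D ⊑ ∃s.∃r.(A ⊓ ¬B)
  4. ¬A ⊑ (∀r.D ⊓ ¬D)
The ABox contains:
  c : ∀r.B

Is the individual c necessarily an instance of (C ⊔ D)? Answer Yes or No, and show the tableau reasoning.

1. c : (C ⊔ D)?  L(c) = {∀r.B} ∪ {(¬C ⊓ ¬D)}
   clash {C, ¬C} at c — c ∈ (C ⊔ D)
2. Hence c : (C ⊔ D): entailed.

Yes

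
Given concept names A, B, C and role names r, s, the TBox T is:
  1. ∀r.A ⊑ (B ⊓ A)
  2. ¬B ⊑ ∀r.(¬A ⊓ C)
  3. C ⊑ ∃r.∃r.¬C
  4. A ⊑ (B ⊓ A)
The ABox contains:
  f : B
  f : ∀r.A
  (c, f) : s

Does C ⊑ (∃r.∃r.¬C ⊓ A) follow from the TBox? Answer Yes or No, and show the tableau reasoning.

No

1. C ⊑ (∃r.∃r.¬C ⊓ A)  ⇔  (C ⊓ (∀r.∀r.C ⊔ ¬A)) unsat w.r.t. T
   apply at x₀: C⊑∃r.∃r.¬C
   open: L(x₀) ⊇ {B, C, ¬A, ∃r.¬A, ∃r.∃r.¬C} (+ ∃-successors)
2. Hence C ⊑ (∃r.∃r.¬C ⊓ A): not entailed.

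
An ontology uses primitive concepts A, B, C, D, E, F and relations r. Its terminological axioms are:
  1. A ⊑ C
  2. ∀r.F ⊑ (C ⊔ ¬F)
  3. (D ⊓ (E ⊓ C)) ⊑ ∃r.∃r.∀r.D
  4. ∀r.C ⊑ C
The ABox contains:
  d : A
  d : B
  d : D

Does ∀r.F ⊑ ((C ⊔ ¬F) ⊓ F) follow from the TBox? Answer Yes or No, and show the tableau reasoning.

No

1. ∀r.F ⊑ ((C ⊔ ¬F) ⊓ F)  ⇔  (∀r.F ⊓ ((¬C ⊓ F) ⊔ ¬F)) unsat w.r.t. T
   apply at x₀: ∀r.F⊑(C ⊔ ¬F)
   open: L(x₀) ⊇ {¬A, ¬D, ¬F, ∀r.F, ∃r.¬C} (+ ∃-successors)
2. Hence ∀r.F ⊑ ((C ⊔ ¬F) ⊓ F): not entailed.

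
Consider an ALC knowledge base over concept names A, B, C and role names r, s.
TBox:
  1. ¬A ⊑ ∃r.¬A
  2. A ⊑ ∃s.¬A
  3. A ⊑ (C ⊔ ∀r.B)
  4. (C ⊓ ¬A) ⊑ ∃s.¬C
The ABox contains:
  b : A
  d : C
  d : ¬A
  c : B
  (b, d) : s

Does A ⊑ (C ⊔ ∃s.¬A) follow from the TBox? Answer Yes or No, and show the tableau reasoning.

1. A ⊑ (C ⊔ ∃s.¬A)  ⇔  (A ⊓ (¬C ⊓ ∀s.A)) unsat w.r.t. T
   all branches close; clash {A, ¬A} at an ∃-successor
2. Hence A ⊑ (C ⊔ ∃s.¬A): entailed.

Yes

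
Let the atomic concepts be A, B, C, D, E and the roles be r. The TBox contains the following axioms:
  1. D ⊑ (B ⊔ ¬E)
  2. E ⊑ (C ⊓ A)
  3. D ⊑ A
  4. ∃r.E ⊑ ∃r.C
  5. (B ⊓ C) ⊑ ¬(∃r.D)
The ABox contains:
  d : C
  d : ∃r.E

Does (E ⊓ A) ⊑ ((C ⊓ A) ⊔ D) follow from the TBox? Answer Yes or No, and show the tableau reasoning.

1. (E ⊓ A) ⊑ ((C ⊓ A) ⊔ D)  ⇔  ((E ⊓ A) ⊓ ((¬C ⊔ ¬A) ⊓ ¬D)) unsat w.r.t. T
   all branches close; clash {A, ¬A} at x₀
2. Hence (E ⊓ A) ⊑ ((C ⊓ A) ⊔ D): entailed.

Yes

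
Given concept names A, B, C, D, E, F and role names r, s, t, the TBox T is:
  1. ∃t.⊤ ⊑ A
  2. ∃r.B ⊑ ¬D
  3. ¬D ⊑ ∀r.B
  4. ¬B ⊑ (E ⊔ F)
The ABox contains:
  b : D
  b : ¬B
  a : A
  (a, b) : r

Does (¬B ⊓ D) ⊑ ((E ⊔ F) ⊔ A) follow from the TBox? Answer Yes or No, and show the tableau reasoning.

1. (¬B ⊓ D) ⊑ ((E ⊔ F) ⊔ A)  ⇔  ((¬B ⊓ D) ⊓ ((¬E ⊓ ¬F) ⊓ ¬A)) unsat w.r.t. T
   all branches close; clash {F, ¬F} at x₀
2. Hence (¬B ⊓ D) ⊑ ((E ⊔ F) ⊔ A): entailed.

Yes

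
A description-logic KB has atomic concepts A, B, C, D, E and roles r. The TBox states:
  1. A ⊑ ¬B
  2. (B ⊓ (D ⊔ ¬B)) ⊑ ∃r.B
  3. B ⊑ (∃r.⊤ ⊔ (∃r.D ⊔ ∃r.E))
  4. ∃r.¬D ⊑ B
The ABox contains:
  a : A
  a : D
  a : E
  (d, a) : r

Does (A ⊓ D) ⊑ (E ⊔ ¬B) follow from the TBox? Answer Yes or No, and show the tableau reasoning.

Yes

1. (A ⊓ D) ⊑ (E ⊔ ¬B)  ⇔  ((A ⊓ D) ⊓ (¬E ⊓ B)) unsat w.r.t. T
   all branches close; clash {B, ¬B} at x₀
2. Hence (A ⊓ D) ⊑ (E ⊔ ¬B): entailed.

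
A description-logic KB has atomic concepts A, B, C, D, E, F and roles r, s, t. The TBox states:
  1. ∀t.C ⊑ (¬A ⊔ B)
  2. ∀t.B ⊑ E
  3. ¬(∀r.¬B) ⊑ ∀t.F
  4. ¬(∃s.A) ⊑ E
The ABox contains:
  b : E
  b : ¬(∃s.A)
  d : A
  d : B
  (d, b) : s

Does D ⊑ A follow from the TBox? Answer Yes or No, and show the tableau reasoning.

No

1. D ⊑ A  ⇔  (D ⊓ ¬A) unsat w.r.t. T
   open: L(x₀) ⊇ {D, ¬A, ∀r.¬B, ∃s.A, ∃t.¬B, …} (+ ∃-successors)
2. Hence D ⊑ A: not entailed.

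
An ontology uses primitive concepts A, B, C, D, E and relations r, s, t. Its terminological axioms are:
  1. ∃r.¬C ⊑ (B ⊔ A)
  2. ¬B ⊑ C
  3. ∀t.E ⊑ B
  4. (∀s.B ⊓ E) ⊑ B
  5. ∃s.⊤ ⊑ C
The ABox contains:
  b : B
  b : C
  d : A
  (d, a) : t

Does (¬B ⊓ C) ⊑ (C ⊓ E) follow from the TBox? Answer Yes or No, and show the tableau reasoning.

No

1. (¬B ⊓ C) ⊑ (C ⊓ E)  ⇔  ((¬B ⊓ C) ⊓ (¬C ⊔ ¬E)) unsat w.r.t. T
   open: L(x₀) ⊇ {C, ¬B, ¬E, ∀r.C, ∃t.¬E} (+ ∃-successors)
2. Hence (¬B ⊓ C) ⊑ (C ⊓ E): not entailed.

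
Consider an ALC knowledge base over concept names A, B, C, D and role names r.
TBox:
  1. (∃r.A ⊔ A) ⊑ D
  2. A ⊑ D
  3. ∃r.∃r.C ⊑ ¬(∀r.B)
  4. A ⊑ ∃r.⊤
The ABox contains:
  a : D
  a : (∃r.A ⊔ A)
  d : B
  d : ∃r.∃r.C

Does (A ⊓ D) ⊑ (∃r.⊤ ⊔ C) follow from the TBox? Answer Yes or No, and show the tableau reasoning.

1. (A ⊓ D) ⊑ (∃r.⊤ ⊔ C)  ⇔  ((A ⊓ D) ⊓ (∀r.⊥ ⊓ ¬C)) unsat w.r.t. T
   all branches close; clash ⊥ at an ∃-successor
2. Hence (A ⊓ D) ⊑ (∃r.⊤ ⊔ C): entailed.

Yes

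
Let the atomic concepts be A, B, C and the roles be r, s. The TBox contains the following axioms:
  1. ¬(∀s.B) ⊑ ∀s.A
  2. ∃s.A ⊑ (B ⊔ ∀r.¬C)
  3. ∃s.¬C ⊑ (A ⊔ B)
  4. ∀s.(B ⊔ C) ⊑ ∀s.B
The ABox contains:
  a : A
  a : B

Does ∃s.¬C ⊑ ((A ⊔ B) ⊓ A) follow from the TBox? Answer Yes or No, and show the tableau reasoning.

1. ∃s.¬C ⊑ ((A ⊔ B) ⊓ A)  ⇔  (∃s.¬C ⊓ ((¬A ⊓ ¬B) ⊔ ¬A)) unsat w.r.t. T
   apply at x₀: ∃s.¬C⊑(A ⊔ B)
   open: L(x₀) ⊇ {B, ¬A, ∀s.B, ∀s.¬A, ∃s.¬C} (+ ∃-successors)
2. Hence ∃s.¬C ⊑ ((A ⊔ B) ⊓ A): not entailed.

No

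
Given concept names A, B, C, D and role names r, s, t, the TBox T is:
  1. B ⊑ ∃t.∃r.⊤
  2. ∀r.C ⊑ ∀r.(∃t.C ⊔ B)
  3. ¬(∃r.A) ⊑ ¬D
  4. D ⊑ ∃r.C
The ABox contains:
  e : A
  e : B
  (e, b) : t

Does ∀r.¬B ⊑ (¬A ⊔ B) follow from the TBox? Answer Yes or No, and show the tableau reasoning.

No

1. ∀r.¬B ⊑ (¬A ⊔ B)  ⇔  (∀r.¬B ⊓ (A ⊓ ¬B)) unsat w.r.t. T
   open: L(x₀) ⊇ {A, ¬B, ¬D, ∀r.¬B, ∃r.¬C} (+ ∃-successors)
2. Hence ∀r.¬B ⊑ (¬A ⊔ B): not entailed.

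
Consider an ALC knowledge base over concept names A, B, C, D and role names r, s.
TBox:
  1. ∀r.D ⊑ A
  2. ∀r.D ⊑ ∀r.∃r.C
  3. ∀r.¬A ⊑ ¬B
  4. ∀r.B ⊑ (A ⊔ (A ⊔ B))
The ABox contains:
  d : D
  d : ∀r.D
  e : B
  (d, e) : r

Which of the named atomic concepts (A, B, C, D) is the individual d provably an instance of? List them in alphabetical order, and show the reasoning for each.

1. d : A?  L(d) = {D, ∀r.D} ∪ {¬A}
   clash {B, ¬B} at d — d ∈ A
2. d : B?  L(d) = {D, ∀r.D} ∪ {¬B}
   apply at d: ∀r.D⊑A; ∀r.D⊑∀r.∃r.C
   open: L(d) ⊇ {A, D, ¬B, ∀r.D, ∀r.∃r.C, …} (+ ∃-successors) — d ∉ B possible
3. d : C?  L(d) = {D, ∀r.D} ∪ {¬C}
   apply at d: ∀r.D⊑A; ∀r.D⊑∀r.∃r.C
   open: L(d) ⊇ {A, D, ¬C, ∀r.D, ∀r.∃r.C, …} (+ ∃-successors) — d ∉ C possible
4. d : D?  L(d) = {D, ∀r.D} ∪ {¬D}
   clash {D, ¬D} at d — d ∈ D
5. Entailed for d: {A, D}

{A, D}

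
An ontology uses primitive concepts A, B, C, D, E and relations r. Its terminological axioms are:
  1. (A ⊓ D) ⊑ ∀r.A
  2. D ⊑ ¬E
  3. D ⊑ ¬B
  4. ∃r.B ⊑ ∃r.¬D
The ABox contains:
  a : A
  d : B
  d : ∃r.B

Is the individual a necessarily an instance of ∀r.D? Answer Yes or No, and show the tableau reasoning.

No

1. a : ∀r.D?  L(a) = {A} ∪ {∃r.¬D}
   open: L(a) ⊇ {A, ¬D, ∃r.¬D} (+ ∃-successors) — a ∉ ∀r.D possible
2. Hence a : ∀r.D: not entailed.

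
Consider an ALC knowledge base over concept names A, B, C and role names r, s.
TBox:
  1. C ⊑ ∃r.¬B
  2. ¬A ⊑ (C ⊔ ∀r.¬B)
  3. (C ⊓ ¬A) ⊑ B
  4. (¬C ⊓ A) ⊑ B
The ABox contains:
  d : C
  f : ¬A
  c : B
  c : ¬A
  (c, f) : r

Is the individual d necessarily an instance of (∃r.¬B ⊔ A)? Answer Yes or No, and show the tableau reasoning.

1. d : (∃r.¬B ⊔ A)?  L(d) = {C} ∪ {(∀r.B ⊓ ¬A)}
   clash {B, ¬B} at an ∃-successor — d ∈ (∃r.¬B ⊔ A)
2. Hence d : (∃r.¬B ⊔ A): entailed.

Yes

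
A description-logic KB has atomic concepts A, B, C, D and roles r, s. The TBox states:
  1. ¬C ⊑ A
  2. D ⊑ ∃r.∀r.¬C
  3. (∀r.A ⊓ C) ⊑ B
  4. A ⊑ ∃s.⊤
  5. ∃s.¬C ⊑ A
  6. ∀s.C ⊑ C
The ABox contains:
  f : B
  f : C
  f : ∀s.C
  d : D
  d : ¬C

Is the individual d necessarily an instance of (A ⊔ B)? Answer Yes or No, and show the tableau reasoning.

Yes

1. d : (A ⊔ B)?  L(d) = {D, ¬C} ∪ {(¬A ⊓ ¬B)}
   clash {A, ¬A} at d — d ∈ (A ⊔ B)
2. Hence d : (A ⊔ B): entailed.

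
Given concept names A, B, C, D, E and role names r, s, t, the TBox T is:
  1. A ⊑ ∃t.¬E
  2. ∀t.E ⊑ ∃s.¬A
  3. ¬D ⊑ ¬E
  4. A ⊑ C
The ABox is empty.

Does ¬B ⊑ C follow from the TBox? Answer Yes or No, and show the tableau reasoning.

No

1. ¬B ⊑ C  ⇔  (¬B ⊓ ¬C) unsat w.r.t. T
   open: L(x₀) ⊇ {D, ¬A, ¬B, ¬C, ∃t.¬E} (+ ∃-successors)
2. Hence ¬B ⊑ C: not entailed.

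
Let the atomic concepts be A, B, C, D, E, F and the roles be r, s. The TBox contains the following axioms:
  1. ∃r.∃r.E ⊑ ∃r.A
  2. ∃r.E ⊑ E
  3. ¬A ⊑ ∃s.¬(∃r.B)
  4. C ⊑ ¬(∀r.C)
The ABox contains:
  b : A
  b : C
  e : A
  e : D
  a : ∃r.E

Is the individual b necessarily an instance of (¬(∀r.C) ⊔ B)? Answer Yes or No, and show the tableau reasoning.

1. b : (¬(∀r.C) ⊔ B)?  L(b) = {A, C} ∪ {(∀r.C ⊓ ¬B)}
   clash {C, ¬C} at an ∃-successor — b ∈ (¬(∀r.C) ⊔ B)
2. Hence b : (¬(∀r.C) ⊔ B): entailed.

Yes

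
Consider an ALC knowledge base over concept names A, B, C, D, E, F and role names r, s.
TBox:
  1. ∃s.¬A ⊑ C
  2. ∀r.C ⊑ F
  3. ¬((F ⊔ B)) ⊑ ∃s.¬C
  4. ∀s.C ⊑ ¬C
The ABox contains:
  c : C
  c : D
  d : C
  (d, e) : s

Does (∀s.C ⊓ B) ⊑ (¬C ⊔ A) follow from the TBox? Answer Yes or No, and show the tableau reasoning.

Yes

1. (∀s.C ⊓ B) ⊑ (¬C ⊔ A)  ⇔  ((∀s.C ⊓ B) ⊓ (C ⊓ ¬A)) unsat w.r.t. T
   all branches close; clash {C, ¬C} at an ∃-successor
2. Hence (∀s.C ⊓ B) ⊑ (¬C ⊔ A): entailed.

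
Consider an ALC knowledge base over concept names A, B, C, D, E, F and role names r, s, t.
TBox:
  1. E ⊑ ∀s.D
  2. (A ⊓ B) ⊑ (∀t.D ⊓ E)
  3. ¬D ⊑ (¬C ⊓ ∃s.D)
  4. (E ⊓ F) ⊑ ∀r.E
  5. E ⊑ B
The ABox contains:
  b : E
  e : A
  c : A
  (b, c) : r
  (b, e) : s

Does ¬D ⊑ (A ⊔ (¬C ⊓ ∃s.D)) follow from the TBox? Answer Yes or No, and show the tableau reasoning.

1. ¬D ⊑ (A ⊔ (¬C ⊓ ∃s.D))  ⇔  (¬D ⊓ (¬A ⊓ (C ⊔ ∀s.¬D))) unsat w.r.t. T
   all branches close; clash {D, ¬D} at an ∃-successor
2. Hence ¬D ⊑ (A ⊔ (¬C ⊓ ∃s.D)): entailed.

Yes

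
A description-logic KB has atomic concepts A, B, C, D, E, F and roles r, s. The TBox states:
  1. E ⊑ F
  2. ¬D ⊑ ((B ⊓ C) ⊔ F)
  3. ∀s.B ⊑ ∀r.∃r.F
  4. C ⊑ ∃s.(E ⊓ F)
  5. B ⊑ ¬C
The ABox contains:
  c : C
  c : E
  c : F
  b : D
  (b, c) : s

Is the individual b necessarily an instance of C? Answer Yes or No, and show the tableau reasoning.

No

1. b : C?  L(b) = {D} ∪ {¬C}
   open: L(b) ⊇ {D, ¬C, ¬E, ∃s.¬B} (+ ∃-successors) — b ∉ C possible
2. Hence b : C: not entailed.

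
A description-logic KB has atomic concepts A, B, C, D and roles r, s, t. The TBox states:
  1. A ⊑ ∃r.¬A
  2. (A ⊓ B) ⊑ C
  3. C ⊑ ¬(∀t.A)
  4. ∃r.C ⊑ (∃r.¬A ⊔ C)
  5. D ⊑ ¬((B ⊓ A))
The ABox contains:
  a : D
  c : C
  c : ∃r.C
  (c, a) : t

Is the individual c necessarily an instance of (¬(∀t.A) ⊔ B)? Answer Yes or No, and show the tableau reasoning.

1. c : (¬(∀t.A) ⊔ B)?  L(c) = {C, ∃r.C} ∪ {(∀t.A ⊓ ¬B)}
   clash {A, ¬A} at an ∃-successor — c ∈ (¬(∀t.A) ⊔ B)
2. Hence c : (¬(∀t.A) ⊔ B): entailed.

Yes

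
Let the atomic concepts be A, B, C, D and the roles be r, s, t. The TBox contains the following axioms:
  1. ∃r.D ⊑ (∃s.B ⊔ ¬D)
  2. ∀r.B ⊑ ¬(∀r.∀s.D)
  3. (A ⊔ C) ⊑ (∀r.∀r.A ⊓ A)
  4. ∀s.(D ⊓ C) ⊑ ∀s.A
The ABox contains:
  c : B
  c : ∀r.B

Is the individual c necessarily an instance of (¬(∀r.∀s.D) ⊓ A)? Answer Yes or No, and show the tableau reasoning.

No

1. c : (¬(∀r.∀s.D) ⊓ A)?  L(c) = {B, ∀r.B} ∪ {(∀r.∀s.D ⊔ ¬A)}
   apply at c: ∀r.B⊑¬(∀r.∀s.D)
   open: L(c) ⊇ {B, ¬A, ¬C, ∀r.B, ∀r.¬D, …} (+ ∃-successors) — c ∉ (¬(∀r.∀s.D) ⊓ A) possible
2. Hence c : (¬(∀r.∀s.D) ⊓ A): not entailed.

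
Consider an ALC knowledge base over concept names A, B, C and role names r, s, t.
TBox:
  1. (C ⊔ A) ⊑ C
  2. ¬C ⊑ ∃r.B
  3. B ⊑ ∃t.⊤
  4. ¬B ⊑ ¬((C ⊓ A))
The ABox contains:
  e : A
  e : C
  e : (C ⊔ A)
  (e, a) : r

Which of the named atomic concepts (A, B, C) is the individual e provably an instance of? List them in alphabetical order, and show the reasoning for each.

{A, B, C}

1. e : A?  L(e) = {A, C, (C ⊔ A)} ∪ {¬A}
   clash {A, ¬A} at e — e ∈ A
2. e : B?  L(e) = {A, C, (C ⊔ A)} ∪ {¬B}
   clash {A, ¬A} at e — e ∈ B
3. e : C?  L(e) = {A, C, (C ⊔ A)} ∪ {¬C}
   clash {C, ¬C} at e — e ∈ C
4. Entailed for e: {A, B, C}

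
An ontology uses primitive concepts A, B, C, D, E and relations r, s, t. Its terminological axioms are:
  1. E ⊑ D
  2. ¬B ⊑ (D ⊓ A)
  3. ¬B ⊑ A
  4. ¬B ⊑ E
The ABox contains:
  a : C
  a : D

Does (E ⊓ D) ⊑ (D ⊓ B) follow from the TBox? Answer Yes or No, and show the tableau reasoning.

No

1. (E ⊓ D) ⊑ (D ⊓ B)  ⇔  ((E ⊓ D) ⊓ (¬D ⊔ ¬B)) unsat w.r.t. T
   open: L(x₀) ⊇ {A, D, E, ¬B}
2. Hence (E ⊓ D) ⊑ (D ⊓ B): not entailed.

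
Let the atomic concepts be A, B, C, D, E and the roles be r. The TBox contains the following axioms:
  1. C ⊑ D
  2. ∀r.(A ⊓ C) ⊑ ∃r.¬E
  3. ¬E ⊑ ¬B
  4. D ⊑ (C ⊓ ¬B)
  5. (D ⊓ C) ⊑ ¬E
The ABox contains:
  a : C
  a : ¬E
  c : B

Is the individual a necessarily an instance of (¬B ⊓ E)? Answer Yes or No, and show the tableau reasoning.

1. a : (¬B ⊓ E)?  L(a) = {C, ¬E} ∪ {(B ⊔ ¬E)}
   apply at a: C⊑D; ¬E⊑¬B
   open: L(a) ⊇ {C, D, ¬B, ¬E, ∃r.(¬A ⊔ ¬C)} (+ ∃-successors) — a ∉ (¬B ⊓ E) possible
2. Hence a : (¬B ⊓ E): not entailed.

No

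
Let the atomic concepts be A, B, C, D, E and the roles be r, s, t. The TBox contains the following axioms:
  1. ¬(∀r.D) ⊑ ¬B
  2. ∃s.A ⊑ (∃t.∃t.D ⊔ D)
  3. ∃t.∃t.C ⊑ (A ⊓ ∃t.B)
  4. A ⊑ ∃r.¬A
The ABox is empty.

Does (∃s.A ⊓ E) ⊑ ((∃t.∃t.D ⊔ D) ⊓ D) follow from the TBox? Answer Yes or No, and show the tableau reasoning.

No

1. (∃s.A ⊓ E) ⊑ ((∃t.∃t.D ⊔ D) ⊓ D)  ⇔  ((∃s.A ⊓ E) ⊓ ((∀t.∀t.¬D ⊓ ¬D) ⊔ ¬D)) unsat w.r.t. T
   apply at x₀: ∃s.A⊑(∃t.∃t.D ⊔ D)
   open: L(x₀) ⊇ {E, ¬A, ¬D, ∀r.D, ∀t.∀t.¬C, …} (+ ∃-successors)
2. Hence (∃s.A ⊓ E) ⊑ ((∃t.∃t.D ⊔ D) ⊓ D): not entailed.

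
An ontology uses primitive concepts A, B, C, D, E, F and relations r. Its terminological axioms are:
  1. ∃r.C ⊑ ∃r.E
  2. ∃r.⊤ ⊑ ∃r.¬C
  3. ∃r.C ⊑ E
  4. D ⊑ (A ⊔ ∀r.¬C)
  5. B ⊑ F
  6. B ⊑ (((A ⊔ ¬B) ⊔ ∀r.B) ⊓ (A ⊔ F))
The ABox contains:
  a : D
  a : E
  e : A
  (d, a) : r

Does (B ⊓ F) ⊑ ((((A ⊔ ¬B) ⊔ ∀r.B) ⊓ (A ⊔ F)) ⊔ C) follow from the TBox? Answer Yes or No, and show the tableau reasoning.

Yes

1. (B ⊓ F) ⊑ ((((A ⊔ ¬B) ⊔ ∀r.B) ⊓ (A ⊔ F)) ⊔ C)  ⇔  ((B ⊓ F) ⊓ ((((¬A ⊓ B) ⊓ ∃r.¬B) ⊔ (¬A ⊓ ¬F)) ⊓ ¬C)) unsat w.r.t. T
   all branches close; clash {F, ¬F} at x₀
2. Hence (B ⊓ F) ⊑ ((((A ⊔ ¬B) ⊔ ∀r.B) ⊓ (A ⊔ F)) ⊔ C): entailed.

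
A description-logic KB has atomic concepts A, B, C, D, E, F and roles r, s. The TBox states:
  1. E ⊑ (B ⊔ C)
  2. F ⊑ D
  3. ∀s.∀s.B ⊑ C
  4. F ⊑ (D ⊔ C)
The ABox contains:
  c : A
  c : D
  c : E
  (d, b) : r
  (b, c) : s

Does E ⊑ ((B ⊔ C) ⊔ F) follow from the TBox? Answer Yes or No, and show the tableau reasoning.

Yes

1. E ⊑ ((B ⊔ C) ⊔ F)  ⇔  (E ⊓ ((¬B ⊓ ¬C) ⊓ ¬F)) unsat w.r.t. T
   all branches close; clash {C, ¬C} at x₀
2. Hence E ⊑ ((B ⊔ C) ⊔ F): entailed.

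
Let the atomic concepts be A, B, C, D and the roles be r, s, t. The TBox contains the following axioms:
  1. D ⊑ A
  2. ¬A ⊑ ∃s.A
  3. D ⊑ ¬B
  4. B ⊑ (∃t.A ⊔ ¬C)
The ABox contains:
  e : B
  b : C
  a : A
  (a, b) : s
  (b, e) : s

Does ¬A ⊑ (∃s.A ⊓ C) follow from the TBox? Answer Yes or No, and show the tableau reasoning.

No

1. ¬A ⊑ (∃s.A ⊓ C)  ⇔  (¬A ⊓ (∀s.¬A ⊔ ¬C)) unsat w.r.t. T
   apply at x₀: ¬A⊑∃s.A
   open: L(x₀) ⊇ {¬A, ¬B, ¬C, ¬D, ∃s.A} (+ ∃-successors)
2. Hence ¬A ⊑ (∃s.A ⊓ C): not entailed.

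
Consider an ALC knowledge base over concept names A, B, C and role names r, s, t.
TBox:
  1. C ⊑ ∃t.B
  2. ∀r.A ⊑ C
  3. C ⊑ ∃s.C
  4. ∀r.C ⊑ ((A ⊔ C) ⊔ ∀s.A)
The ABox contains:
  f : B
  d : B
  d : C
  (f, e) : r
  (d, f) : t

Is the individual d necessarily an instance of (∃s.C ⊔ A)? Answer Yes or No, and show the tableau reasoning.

Yes

1. d : (∃s.C ⊔ A)?  L(d) = {B, C} ∪ {(∀s.¬C ⊓ ¬A)}
   clash {C, ¬C} at an ∃-successor — d ∈ (∃s.C ⊔ A)
2. Hence d : (∃s.C ⊔ A): entailed.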